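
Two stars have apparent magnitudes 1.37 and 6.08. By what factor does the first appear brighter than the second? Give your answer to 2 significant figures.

77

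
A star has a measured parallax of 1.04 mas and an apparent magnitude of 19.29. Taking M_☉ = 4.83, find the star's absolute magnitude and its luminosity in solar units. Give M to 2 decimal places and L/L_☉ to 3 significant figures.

M ≈ 9.38; L/L_☉ ≈ 0.0152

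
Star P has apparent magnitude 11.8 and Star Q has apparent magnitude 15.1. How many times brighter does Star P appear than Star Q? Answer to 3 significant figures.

20.9

Magnitude difference = -3.3
Flux ratio = 10^(−0.4 Δm) = 10^(−0.4 × -3.3) = 10^1.320 = 20.89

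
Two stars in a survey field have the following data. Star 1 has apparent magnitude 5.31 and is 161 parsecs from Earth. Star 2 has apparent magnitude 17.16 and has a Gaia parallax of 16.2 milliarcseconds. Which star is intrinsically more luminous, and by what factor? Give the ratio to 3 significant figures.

Star 1: M = m − 5 log₁₀ d + 5 = 5.31 − 5·2.2068 + 5 = -0.724
Star 2: p = 16.2 mas = 0.0162″ → d = 1/p = 61.73 pc
Star 2: M = m − 5 log₁₀ d + 5 = 17.16 − 5·1.7905 + 5 = 13.208
ΔM = M_1 − M_2 = -0.724 − (13.208) = -13.932; smaller M is more luminous → Star 1.
L ratio = 10^(0.4 |ΔM|) = 10^5.573 = 373800

Star 1 is more luminous, by a factor of 374000.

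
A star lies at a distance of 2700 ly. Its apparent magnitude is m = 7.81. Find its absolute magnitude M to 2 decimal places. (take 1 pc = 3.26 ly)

d = 2700 ly / 3.26 = 828.2 pc
5 log₁₀(d/10 pc) = 5 log₁₀(828.2) − 5 = 9.591
M = m − 5 log₁₀(d/10) = 7.81 − 9.591 = -1.781

M ≈ -1.78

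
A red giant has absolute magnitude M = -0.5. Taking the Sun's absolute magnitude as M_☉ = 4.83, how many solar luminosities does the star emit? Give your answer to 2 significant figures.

L/L_☉ ≈ 140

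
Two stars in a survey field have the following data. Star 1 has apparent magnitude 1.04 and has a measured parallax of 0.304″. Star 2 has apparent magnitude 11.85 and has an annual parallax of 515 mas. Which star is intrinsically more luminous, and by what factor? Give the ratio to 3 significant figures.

Star 1 is more luminous, by a factor of 60500.

Star 1: d = 1/p = 1/0.304″ = 3.289 pc
Star 1: M = m − 5 log₁₀ d + 5 = 1.04 − 5·0.5171 + 5 = 3.454
Star 2: p = 515 mas = 0.515″ → d = 1/p = 1.942 pc
Star 2: M = m − 5 log₁₀ d + 5 = 11.85 − 5·0.2882 + 5 = 15.409
ΔM = M_1 − M_2 = 3.454 − (15.409) = -11.955; smaller M is more luminous → Star 1.
L ratio = 10^(0.4 |ΔM|) = 10^4.782 = 60520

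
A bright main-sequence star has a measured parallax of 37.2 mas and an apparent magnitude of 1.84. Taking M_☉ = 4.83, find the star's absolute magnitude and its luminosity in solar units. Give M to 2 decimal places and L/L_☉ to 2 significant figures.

M ≈ -0.31; L/L_☉ ≈ 110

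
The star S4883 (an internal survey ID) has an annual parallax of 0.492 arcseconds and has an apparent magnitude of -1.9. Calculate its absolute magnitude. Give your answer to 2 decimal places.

d = 1/p = 1/0.492″ = 2.033 pc
5 log₁₀(d/10 pc) = 5 log₁₀(2.033) − 5 = -3.460
M = m − 5 log₁₀(d/10) = -1.9 + 3.460 = 1.560

M ≈ 1.56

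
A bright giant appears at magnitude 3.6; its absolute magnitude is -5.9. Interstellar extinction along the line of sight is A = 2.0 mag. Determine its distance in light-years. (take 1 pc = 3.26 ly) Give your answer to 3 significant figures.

d ≈ 1030 ly

m − M = 5 log₁₀(d/10 pc) + A  ⇒  3.6 − (-5.9) − 2.0 = 5 log₁₀(d/10)
7.500 = 5 log₁₀(d/10)
log₁₀ d = (m − M − A)/5 + 1 = 2.5000
d = 10^2.5000 = 316.2 pc
= 1031 ly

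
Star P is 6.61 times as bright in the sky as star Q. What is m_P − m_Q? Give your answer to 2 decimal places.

m_P − m_Q ≈ -2.05

Pogson: Δm = −2.5 log₁₀(ratio) = −2.5 log₁₀(6.61) = −2.5 × 0.8202 = -2.051
Star P is brighter, so it has the smaller magnitude: the difference is negative.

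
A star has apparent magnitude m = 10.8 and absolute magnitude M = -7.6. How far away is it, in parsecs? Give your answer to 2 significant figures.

d ≈ 48000 pc

Distance modulus: m − M = 10.8 − (-7.6) = 18.400
m − M = 5 log₁₀ d − 5
log₁₀ d = (m − M)/5 + 1 = 4.6800
d = 10^4.6800 = 47860 pc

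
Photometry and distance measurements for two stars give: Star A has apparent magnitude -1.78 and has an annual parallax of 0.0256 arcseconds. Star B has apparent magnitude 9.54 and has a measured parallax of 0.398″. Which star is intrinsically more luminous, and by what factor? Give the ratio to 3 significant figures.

Star A: d = 1/p = 1/0.0256″ = 39.06 pc
Star A: M = m − 5 log₁₀ d + 5 = -1.78 − 5·1.5918 + 5 = -4.739
Star B: d = 1/p = 1/0.398″ = 2.513 pc
Star B: M = m − 5 log₁₀ d + 5 = 9.54 − 5·0.4001 + 5 = 12.539
ΔM = M_A − M_B = -4.739 − (12.539) = -17.278; smaller M is more luminous → Star A.
L ratio = 10^(0.4 |ΔM|) = 10^6.911 = 8.152×10^6

Star A is more luminous, by a factor of 8.15×10^6.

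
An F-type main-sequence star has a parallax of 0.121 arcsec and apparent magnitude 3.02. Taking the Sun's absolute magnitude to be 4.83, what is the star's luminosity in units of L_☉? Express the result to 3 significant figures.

d = 1/p = 1/0.121″ = 8.264 pc
M = m − 5 log₁₀ d + 5 = 3.02 − 5·0.9172 + 5 = 3.434
M − M_☉ = 3.434 − 4.83 = -1.396
L/L_☉ = 10^(−0.4 × -1.396) = 3.618

L/L_☉ ≈ 3.62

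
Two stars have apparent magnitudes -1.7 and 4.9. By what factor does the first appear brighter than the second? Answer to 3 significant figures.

437

Δm = -1.7 − (4.9) = -6.6
Flux ratio = 10^(−0.4 Δm) = 10^(−0.4 × -6.6) = 10^2.640 = 436.5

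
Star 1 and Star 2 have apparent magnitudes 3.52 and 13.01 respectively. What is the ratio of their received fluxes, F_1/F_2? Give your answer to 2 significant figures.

Δm = 3.52 − (13.01) = -9.49
Flux ratio = 10^(−0.4 Δm) = 10^(−0.4 × -9.49) = 10^3.796 = 6252

F_1/F_2 ≈ 6300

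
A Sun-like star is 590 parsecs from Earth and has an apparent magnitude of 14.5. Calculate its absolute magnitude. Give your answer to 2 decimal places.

5 log₁₀(d/10 pc) = 5 log₁₀(590.0) − 5 = 8.854
M = m − 5 log₁₀(d/10) = 14.5 − 8.854 = 5.646

M ≈ 5.65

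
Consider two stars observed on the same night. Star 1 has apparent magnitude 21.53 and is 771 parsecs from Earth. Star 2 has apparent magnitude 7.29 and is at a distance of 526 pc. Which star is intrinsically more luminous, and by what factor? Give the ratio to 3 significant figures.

Star 1: M = m − 5 log₁₀ d + 5 = 21.53 − 5·2.8871 + 5 = 12.095
Star 2: M = m − 5 log₁₀ d + 5 = 7.29 − 5·2.7210 + 5 = -1.315
ΔM = M_1 − M_2 = 12.095 − (-1.315) = 13.410; smaller M is more luminous → Star 2.
L ratio = 10^(0.4 |ΔM|) = 10^5.364 = 231100

Star 2 is more luminous, by a factor of 231000.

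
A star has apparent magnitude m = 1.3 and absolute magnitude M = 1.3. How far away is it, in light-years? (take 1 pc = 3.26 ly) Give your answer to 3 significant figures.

d ≈ 32.6 ly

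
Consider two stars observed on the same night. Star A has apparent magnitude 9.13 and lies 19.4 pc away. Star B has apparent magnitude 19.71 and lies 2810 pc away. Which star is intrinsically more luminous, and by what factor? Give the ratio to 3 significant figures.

Star A: M = m − 5 log₁₀ d + 5 = 9.13 − 5·1.2878 + 5 = 7.691
Star B: M = m − 5 log₁₀ d + 5 = 19.71 − 5·3.4487 + 5 = 7.466
ΔM = M_A − M_B = 7.691 − (7.466) = 0.225; smaller M is more luminous → Star B.
L ratio = 10^(0.4 |ΔM|) = 10^0.090 = 1.230

Star B is more luminous, by a factor of 1.23.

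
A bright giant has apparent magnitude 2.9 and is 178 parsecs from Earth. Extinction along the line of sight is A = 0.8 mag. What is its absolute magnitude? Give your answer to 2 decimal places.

5 log₁₀(d/10 pc) = 5 log₁₀(178.0) − 5 = 6.252
M = m − 5 log₁₀(d/10) − A = 2.9 − 6.252 − 0.8 = -4.152

M ≈ -4.15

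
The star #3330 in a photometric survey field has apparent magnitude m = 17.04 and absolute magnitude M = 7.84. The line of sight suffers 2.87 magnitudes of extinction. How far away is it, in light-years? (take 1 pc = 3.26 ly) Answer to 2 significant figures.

m − M = 5 log₁₀(d/10 pc) + A  ⇒  17.04 − (7.84) − 2.87 = 5 log₁₀(d/10)
6.330 = 5 log₁₀(d/10)
log₁₀ d = (m − M − A)/5 + 1 = 2.2660
d = 10^2.2660 = 184.5 pc
= 601.5 ly

d ≈ 600 ly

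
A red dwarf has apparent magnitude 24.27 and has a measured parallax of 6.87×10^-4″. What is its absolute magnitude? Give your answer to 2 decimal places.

M ≈ 13.45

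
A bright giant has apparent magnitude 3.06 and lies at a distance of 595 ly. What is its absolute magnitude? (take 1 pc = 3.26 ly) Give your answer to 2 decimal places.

M ≈ -3.25

d = 595 ly / 3.26 = 182.5 pc
5 log₁₀(d/10 pc) = 5 log₁₀(182.5) − 5 = 6.306
M = m − 5 log₁₀(d/10) = 3.06 − 6.306 = -3.246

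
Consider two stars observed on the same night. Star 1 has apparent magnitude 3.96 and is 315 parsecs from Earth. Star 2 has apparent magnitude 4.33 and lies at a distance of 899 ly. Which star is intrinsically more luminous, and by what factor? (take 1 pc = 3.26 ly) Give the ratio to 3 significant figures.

Star 1 is more luminous, by a factor of 1.83.

Star 1: M = m − 5 log₁₀ d + 5 = 3.96 − 5·2.4983 + 5 = -3.532
Star 2: d = 899 ly / 3.26 = 275.8 pc
Star 2: M = m − 5 log₁₀ d + 5 = 4.33 − 5·2.4405 + 5 = -2.873
ΔM = M_1 − M_2 = -3.532 − (-2.873) = -0.659; smaller M is more luminous → Star 1.
L ratio = 10^(0.4 |ΔM|) = 10^0.264 = 1.835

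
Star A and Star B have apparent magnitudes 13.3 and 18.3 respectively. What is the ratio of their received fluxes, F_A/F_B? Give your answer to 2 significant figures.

Magnitude difference = -5.0
Flux ratio = 10^(−0.4 Δm) = 10^(−0.4 × -5.0) = 10^2.000 = 100.0

F_A/F_B ≈ 100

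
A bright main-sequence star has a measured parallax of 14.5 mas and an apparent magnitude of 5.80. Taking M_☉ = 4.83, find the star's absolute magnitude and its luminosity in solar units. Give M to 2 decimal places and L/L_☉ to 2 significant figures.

M ≈ 1.61; L/L_☉ ≈ 19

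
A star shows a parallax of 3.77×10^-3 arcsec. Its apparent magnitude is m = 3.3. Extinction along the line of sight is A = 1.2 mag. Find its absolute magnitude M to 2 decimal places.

M ≈ -5.02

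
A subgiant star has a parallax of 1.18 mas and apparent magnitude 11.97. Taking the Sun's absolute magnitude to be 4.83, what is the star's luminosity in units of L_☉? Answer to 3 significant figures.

d = 1/p = 1000/1.18 mas = 847.5 pc
M = m − 5 log₁₀ d + 5 = 11.97 − 5·2.9281 + 5 = 2.329
M − M_☉ = 2.329 − 4.83 = -2.501
L/L_☉ = 10^(−0.4 × -2.501) = 10.01

L/L_☉ ≈ 10.0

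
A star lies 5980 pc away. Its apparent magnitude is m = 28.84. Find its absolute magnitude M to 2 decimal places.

M ≈ 14.96

5 log₁₀(d/10 pc) = 5 log₁₀(5980) − 5 = 13.884
M = m − 5 log₁₀(d/10) = 28.84 − 13.884 = 14.956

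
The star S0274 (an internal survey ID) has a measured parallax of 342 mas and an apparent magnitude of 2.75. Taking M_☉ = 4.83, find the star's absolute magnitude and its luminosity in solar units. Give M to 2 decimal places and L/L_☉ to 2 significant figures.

M ≈ 5.42; L/L_☉ ≈ 0.58

d = 1/p = 1000/342 mas = 2.924 pc
M = m − 5 log₁₀ d + 5 = 2.75 − 5·0.4660 + 5 = 5.420
M − M_☉ = 5.420 − 4.83 = 0.590
L/L_☉ = 10^(−0.4 × 0.590) = 0.5807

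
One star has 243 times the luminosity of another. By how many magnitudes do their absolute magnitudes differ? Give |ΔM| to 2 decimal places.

Pogson: ΔM = −2.5 log₁₀(ratio) = −2.5 log₁₀(243) = −2.5 × 2.3856 = -5.964

|ΔM| ≈ 5.96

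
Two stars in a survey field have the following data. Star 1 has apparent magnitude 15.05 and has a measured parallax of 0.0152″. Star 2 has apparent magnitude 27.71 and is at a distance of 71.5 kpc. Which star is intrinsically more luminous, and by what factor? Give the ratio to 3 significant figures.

Star 2 is more luminous, by a factor of 10.2.

Star 1: d = 1/p = 1/0.0152″ = 65.79 pc
Star 1: M = m − 5 log₁₀ d + 5 = 15.05 − 5·1.8182 + 5 = 10.959
Star 2: d = 71.5 kpc = 71500 pc
Star 2: M = m − 5 log₁₀ d + 5 = 27.71 − 5·4.8543 + 5 = 8.438
ΔM = M_1 − M_2 = 10.959 − (8.438) = 2.521; smaller M is more luminous → Star 2.
L ratio = 10^(0.4 |ΔM|) = 10^1.008 = 10.19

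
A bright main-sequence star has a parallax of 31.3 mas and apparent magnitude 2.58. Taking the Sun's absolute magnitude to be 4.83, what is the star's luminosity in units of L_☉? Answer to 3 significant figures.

L/L_☉ ≈ 81.1

d = 1/p = 1000/31.3 mas = 31.95 pc
M = m − 5 log₁₀ d + 5 = 2.58 − 5·1.5045 + 5 = 0.058
M − M_☉ = 0.058 − 4.83 = -4.772
L/L_☉ = 10^(−0.4 × -4.772) = 81.08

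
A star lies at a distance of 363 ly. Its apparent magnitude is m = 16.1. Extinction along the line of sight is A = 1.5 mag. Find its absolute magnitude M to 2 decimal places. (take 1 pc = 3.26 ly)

d = 363 ly / 3.26 = 111.3 pc
5 log₁₀(d/10 pc) = 5 log₁₀(111.3) − 5 = 5.233
M = m − 5 log₁₀(d/10) − A = 16.1 − 5.233 − 1.5 = 9.367

M ≈ 9.37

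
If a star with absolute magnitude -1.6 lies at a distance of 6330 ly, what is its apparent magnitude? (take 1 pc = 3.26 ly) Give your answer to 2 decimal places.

d = 6330 ly / 3.26 = 1942 pc
m = M + 5 log₁₀ d − 5 = -1.6 + 5·3.2882 − 5 = 9.841

m ≈ 9.84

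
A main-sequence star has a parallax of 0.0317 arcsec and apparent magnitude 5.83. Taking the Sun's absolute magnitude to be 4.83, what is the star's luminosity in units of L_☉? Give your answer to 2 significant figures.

L/L_☉ ≈ 4.0

d = 1/p = 1/0.0317″ = 31.55 pc
M = m − 5 log₁₀ d + 5 = 5.83 − 5·1.4989 + 5 = 3.335
M − M_☉ = 3.335 − 4.83 = -1.495
L/L_☉ = 10^(−0.4 × -1.495) = 3.962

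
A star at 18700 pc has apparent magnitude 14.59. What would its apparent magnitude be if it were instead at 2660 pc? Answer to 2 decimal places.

m ≈ 10.36

Flux ∝ 1/d², so Δm = 5 log₁₀(d₂/d₁) = 5 log₁₀(2660/18700) = -4.235
m₂ = m₁ + Δm = 14.59 + (-4.235) = 10.355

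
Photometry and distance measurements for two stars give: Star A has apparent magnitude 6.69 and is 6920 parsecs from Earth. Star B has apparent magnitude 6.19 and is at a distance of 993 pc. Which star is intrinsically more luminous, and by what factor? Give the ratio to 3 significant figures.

Star A is more luminous, by a factor of 30.6.

Star A: M = m − 5 log₁₀ d + 5 = 6.69 − 5·3.8401 + 5 = -7.511
Star B: M = m − 5 log₁₀ d + 5 = 6.19 − 5·2.9969 + 5 = -3.795
ΔM = M_A − M_B = -7.511 − (-3.795) = -3.716; smaller M is more luminous → Star A.
L ratio = 10^(0.4 |ΔM|) = 10^1.486 = 30.64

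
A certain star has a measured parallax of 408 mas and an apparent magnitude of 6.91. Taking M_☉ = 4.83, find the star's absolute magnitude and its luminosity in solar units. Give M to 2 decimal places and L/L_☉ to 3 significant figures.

d = 1/p = 1000/408 mas = 2.451 pc
M = m − 5 log₁₀ d + 5 = 6.91 − 5·0.3893 + 5 = 9.963
M − M_☉ = 9.963 − 4.83 = 5.133
L/L_☉ = 10^(−0.4 × 5.133) = 8.845×10^-3

M ≈ 9.96; L/L_☉ ≈ 8.84×10^-3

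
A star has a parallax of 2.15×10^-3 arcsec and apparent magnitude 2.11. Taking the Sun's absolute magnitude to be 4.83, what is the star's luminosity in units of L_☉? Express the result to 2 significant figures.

d = 1/p = 1/2.15×10^-3″ = 465.1 pc
M = m − 5 log₁₀ d + 5 = 2.11 − 5·2.6676 + 5 = -6.228
M − M_☉ = -6.228 − 4.83 = -11.058
L/L_☉ = 10^(−0.4 × -11.058) = 26490

L/L_☉ ≈ 26000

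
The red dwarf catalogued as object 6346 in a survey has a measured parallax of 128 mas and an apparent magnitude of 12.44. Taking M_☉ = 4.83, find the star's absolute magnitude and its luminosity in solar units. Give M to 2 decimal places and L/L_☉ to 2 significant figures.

M ≈ 12.98; L/L_☉ ≈ 5.5×10^-4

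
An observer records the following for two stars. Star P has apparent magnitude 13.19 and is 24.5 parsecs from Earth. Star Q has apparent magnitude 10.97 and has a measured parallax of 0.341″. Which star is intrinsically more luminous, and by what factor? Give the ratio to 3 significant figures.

Star P is more luminous, by a factor of 9.03.

Star P: M = m − 5 log₁₀ d + 5 = 13.19 − 5·1.3892 + 5 = 11.244
Star Q: d = 1/p = 1/0.341″ = 2.933 pc
Star Q: M = m − 5 log₁₀ d + 5 = 10.97 − 5·0.4672 + 5 = 13.634
ΔM = M_P − M_Q = 11.244 − (13.634) = -2.390; smaller M is more luminous → Star P.
L ratio = 10^(0.4 |ΔM|) = 10^0.956 = 9.033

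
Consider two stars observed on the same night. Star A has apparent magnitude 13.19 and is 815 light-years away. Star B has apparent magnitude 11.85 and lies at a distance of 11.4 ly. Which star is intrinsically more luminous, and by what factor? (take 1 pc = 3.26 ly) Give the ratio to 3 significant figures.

Star A: d = 815 ly / 3.26 = 250.0 pc
Star A: M = m − 5 log₁₀ d + 5 = 13.19 − 5·2.3979 + 5 = 6.200
Star B: d = 11.4 ly / 3.26 = 3.497 pc
Star B: M = m − 5 log₁₀ d + 5 = 11.85 − 5·0.5437 + 5 = 14.132
ΔM = M_A − M_B = 6.200 − (14.132) = -7.931; smaller M is more luminous → Star A.
L ratio = 10^(0.4 |ΔM|) = 10^3.173 = 1488

Star A is more luminous, by a factor of 1490.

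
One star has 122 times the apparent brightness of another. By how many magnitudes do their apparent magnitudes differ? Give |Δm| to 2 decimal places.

Pogson: Δm = −2.5 log₁₀(ratio) = −2.5 log₁₀(122) = −2.5 × 2.0864 = -5.216

|Δm| ≈ 5.22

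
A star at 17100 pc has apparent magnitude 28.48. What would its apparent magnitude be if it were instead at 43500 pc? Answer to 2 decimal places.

m ≈ 30.51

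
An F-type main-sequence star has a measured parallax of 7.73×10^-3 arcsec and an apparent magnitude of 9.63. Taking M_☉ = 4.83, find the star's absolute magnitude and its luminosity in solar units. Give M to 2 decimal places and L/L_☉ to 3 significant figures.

d = 1/p = 1/7.73×10^-3″ = 129.4 pc
M = m − 5 log₁₀ d + 5 = 9.63 − 5·2.1118 + 5 = 4.071
M − M_☉ = 4.071 − 4.83 = -0.759
L/L_☉ = 10^(−0.4 × -0.759) = 2.012

M ≈ 4.07; L/L_☉ ≈ 2.01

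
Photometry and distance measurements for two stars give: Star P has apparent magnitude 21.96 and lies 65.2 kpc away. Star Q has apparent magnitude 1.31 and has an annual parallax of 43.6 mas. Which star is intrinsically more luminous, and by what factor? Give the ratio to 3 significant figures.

Star P: d = 65.2 kpc = 65200 pc
Star P: M = m − 5 log₁₀ d + 5 = 21.96 − 5·4.8142 + 5 = 2.889
Star Q: p = 43.6 mas = 0.0436″ → d = 1/p = 22.94 pc
Star Q: M = m − 5 log₁₀ d + 5 = 1.31 − 5·1.3605 + 5 = -0.493
ΔM = M_P − M_Q = 2.889 − (-0.493) = 3.381; smaller M is more luminous → Star Q.
L ratio = 10^(0.4 |ΔM|) = 10^1.353 = 22.52

Star Q is more luminous, by a factor of 22.5.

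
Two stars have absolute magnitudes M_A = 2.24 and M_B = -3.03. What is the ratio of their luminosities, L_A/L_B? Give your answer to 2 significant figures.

L_A/L_B ≈ 7.8×10^-3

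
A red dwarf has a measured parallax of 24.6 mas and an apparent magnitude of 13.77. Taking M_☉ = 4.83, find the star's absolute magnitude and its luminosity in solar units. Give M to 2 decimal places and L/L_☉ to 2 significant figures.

M ≈ 10.72; L/L_☉ ≈ 4.4×10^-3

d = 1/p = 1000/24.6 mas = 40.65 pc
M = m − 5 log₁₀ d + 5 = 13.77 − 5·1.6091 + 5 = 10.725
M − M_☉ = 10.725 − 4.83 = 5.895
L/L_☉ = 10^(−0.4 × 5.895) = 4.387×10^-3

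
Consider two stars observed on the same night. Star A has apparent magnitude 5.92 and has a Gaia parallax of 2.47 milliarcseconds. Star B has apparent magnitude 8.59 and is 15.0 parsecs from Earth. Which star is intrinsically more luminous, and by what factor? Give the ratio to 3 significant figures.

Star A is more luminous, by a factor of 8520.

Star A: p = 2.47 mas = 2.47×10^-3″ → d = 1/p = 404.9 pc
Star A: M = m − 5 log₁₀ d + 5 = 5.92 − 5·2.6073 + 5 = -2.117
Star B: M = m − 5 log₁₀ d + 5 = 8.59 − 5·1.1761 + 5 = 7.710
ΔM = M_A − M_B = -2.117 − (7.710) = -9.826; smaller M is more luminous → Star A.
L ratio = 10^(0.4 |ΔM|) = 10^3.930 = 8520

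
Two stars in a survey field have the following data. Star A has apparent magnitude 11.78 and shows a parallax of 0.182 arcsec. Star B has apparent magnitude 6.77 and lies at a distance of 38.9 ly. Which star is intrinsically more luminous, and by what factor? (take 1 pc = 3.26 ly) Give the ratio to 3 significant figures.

Star B is more luminous, by a factor of 476.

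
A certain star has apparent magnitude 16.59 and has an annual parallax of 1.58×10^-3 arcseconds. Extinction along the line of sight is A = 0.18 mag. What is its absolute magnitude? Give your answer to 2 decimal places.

d = 1/p = 1/1.58×10^-3″ = 632.9 pc
5 log₁₀(d/10 pc) = 5 log₁₀(632.9) − 5 = 9.007
M = m − 5 log₁₀(d/10) − A = 16.59 − 9.007 − 0.18 = 7.403

M ≈ 7.40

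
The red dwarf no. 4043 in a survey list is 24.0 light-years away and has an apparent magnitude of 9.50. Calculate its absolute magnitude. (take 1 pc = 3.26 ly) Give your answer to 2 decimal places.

d = 24.0 ly / 3.26 = 7.362 pc
5 log₁₀(d/10 pc) = 5 log₁₀(7.362) − 5 = -0.665
M = m − 5 log₁₀(d/10) = 9.50 + 0.665 = 10.165

M ≈ 10.17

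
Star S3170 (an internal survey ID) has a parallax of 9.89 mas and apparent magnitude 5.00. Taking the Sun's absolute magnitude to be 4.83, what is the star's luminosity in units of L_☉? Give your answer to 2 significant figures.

d = 1/p = 1000/9.89 mas = 101.1 pc
M = m − 5 log₁₀ d + 5 = 5.00 − 5·2.0048 + 5 = -0.024
M − M_☉ = -0.024 − 4.83 = -4.854
L/L_☉ = 10^(−0.4 × -4.854) = 87.42

L/L_☉ ≈ 87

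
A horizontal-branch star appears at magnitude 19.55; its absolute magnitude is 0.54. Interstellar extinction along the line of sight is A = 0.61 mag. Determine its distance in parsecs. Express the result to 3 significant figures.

d ≈ 47900 pc

m − M = 5 log₁₀(d/10 pc) + A  ⇒  19.55 − (0.54) − 0.61 = 5 log₁₀(d/10)
18.400 = 5 log₁₀(d/10)
log₁₀ d = (m − M − A)/5 + 1 = 4.6800
d = 10^4.6800 = 47860 pc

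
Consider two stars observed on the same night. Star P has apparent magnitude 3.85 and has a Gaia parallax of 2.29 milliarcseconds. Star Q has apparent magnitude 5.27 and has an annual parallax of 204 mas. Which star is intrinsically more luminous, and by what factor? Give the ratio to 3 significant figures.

Star P: p = 2.29 mas = 2.29×10^-3″ → d = 1/p = 436.7 pc
Star P: M = m − 5 log₁₀ d + 5 = 3.85 − 5·2.6402 + 5 = -4.351
Star Q: p = 204 mas = 0.204″ → d = 1/p = 4.902 pc
Star Q: M = m − 5 log₁₀ d + 5 = 5.27 − 5·0.6904 + 5 = 6.818
ΔM = M_P − M_Q = -4.351 − (6.818) = -11.169; smaller M is more luminous → Star P.
L ratio = 10^(0.4 |ΔM|) = 10^4.468 = 29350

Star P is more luminous, by a factor of 29300.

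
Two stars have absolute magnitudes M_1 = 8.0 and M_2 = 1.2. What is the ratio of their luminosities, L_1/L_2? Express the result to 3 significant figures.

ΔM = M_1 − M_2 = 6.8
L_1/L_2 = 10^(−0.4 ΔM) = 10^-2.720 = 1.905×10^-3

L_1/L_2 ≈ 1.91×10^-3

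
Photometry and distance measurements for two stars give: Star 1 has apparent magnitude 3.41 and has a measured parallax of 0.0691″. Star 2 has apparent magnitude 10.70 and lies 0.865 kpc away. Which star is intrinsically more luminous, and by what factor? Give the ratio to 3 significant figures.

Star 2 is more luminous, by a factor of 4.33.

Star 1: d = 1/p = 1/0.0691″ = 14.47 pc
Star 1: M = m − 5 log₁₀ d + 5 = 3.41 − 5·1.1605 + 5 = 2.607
Star 2: d = 0.865 kpc = 865.0 pc
Star 2: M = m − 5 log₁₀ d + 5 = 10.70 − 5·2.9370 + 5 = 1.015
ΔM = M_1 − M_2 = 2.607 − (1.015) = 1.592; smaller M is more luminous → Star 2.
L ratio = 10^(0.4 |ΔM|) = 10^0.637 = 4.335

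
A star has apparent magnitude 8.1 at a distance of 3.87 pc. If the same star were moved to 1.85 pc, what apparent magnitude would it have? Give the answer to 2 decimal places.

Flux ∝ 1/d², so Δm = 5 log₁₀(d₂/d₁) = 5 log₁₀(1.85/3.87) = -1.603
m₂ = m₁ + Δm = 8.1 + (-1.603) = 6.497

m ≈ 6.50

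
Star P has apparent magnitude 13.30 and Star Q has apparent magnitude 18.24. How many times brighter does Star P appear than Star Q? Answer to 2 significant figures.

Δm = 13.30 − (18.24) = -4.94
Flux ratio = 10^(−0.4 Δm) = 10^(−0.4 × -4.94) = 10^1.976 = 94.62

95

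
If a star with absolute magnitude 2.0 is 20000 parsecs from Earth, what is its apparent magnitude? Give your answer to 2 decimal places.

m ≈ 18.51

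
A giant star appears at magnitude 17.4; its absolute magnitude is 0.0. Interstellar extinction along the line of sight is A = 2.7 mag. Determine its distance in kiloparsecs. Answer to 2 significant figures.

m − M = 5 log₁₀(d/10 pc) + A  ⇒  17.4 − (0.0) − 2.7 = 5 log₁₀(d/10)
14.700 = 5 log₁₀(d/10)
log₁₀ d = (m − M − A)/5 + 1 = 3.9400
d = 10^3.9400 = 8710 pc
= 8.710 kpc

d ≈ 8.7 kpc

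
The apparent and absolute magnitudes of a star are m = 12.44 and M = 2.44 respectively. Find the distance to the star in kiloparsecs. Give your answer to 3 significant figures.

Distance modulus: m − M = 12.44 − (2.44) = 10.000
m − M = 5 log₁₀ d − 5
log₁₀ d = (m − M)/5 + 1 = 3.0000
d = 10^3.0000 = 1000 pc
= 1.000 kpc

d ≈ 1.00 kpc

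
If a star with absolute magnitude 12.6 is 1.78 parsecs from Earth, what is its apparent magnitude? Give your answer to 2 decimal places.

m ≈ 8.85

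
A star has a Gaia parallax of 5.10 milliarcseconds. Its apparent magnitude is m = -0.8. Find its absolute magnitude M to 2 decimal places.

p = 5.10 mas = 5.10×10^-3″ → d = 1/p = 196.1 pc
5 log₁₀(d/10 pc) = 5 log₁₀(196.1) − 5 = 6.462
M = m − 5 log₁₀(d/10) = -0.8 − 6.462 = -7.262

M ≈ -7.26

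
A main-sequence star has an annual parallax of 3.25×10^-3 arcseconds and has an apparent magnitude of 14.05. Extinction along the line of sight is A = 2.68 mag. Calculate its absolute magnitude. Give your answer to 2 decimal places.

d = 1/p = 1/3.25×10^-3″ = 307.7 pc
5 log₁₀(d/10 pc) = 5 log₁₀(307.7) − 5 = 7.441
M = m − 5 log₁₀(d/10) − A = 14.05 − 7.441 − 2.68 = 3.929

M ≈ 3.93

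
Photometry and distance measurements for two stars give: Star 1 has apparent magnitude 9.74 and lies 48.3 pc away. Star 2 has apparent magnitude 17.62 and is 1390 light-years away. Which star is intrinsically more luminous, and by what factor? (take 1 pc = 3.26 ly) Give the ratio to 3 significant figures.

Star 1 is more luminous, by a factor of 18.2.

Star 1: M = m − 5 log₁₀ d + 5 = 9.74 − 5·1.6839 + 5 = 6.320
Star 2: d = 1390 ly / 3.26 = 426.4 pc
Star 2: M = m − 5 log₁₀ d + 5 = 17.62 − 5·2.6298 + 5 = 9.471
ΔM = M_1 − M_2 = 6.320 − (9.471) = -3.151; smaller M is more luminous → Star 1.
L ratio = 10^(0.4 |ΔM|) = 10^1.260 = 18.21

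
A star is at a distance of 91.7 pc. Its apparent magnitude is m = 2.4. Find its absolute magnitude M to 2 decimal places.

M ≈ -2.41

5 log₁₀(d/10 pc) = 5 log₁₀(91.70) − 5 = 4.812
M = m − 5 log₁₀(d/10) = 2.4 − 4.812 = -2.412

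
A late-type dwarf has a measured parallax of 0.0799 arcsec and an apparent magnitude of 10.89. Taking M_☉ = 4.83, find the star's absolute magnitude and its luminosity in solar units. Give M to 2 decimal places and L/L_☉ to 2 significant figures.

d = 1/p = 1/0.0799″ = 12.52 pc
M = m − 5 log₁₀ d + 5 = 10.89 − 5·1.0975 + 5 = 10.403
M − M_☉ = 10.403 − 4.83 = 5.573
L/L_☉ = 10^(−0.4 × 5.573) = 5.901×10^-3

M ≈ 10.40; L/L_☉ ≈ 5.9×10^-3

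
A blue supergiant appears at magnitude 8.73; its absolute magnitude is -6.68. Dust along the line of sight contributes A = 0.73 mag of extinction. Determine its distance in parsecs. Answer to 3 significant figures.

m − M = 5 log₁₀(d/10 pc) + A  ⇒  8.73 − (-6.68) − 0.73 = 5 log₁₀(d/10)
14.680 = 5 log₁₀(d/10)
log₁₀ d = (m − M − A)/5 + 1 = 3.9360
d = 10^3.9360 = 8630 pc

d ≈ 8630 pc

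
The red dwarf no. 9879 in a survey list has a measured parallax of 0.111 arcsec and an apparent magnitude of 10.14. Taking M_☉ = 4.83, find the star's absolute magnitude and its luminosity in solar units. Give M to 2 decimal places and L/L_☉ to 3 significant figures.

M ≈ 10.37; L/L_☉ ≈ 6.10×10^-3

d = 1/p = 1/0.111″ = 9.009 pc
M = m − 5 log₁₀ d + 5 = 10.14 − 5·0.9547 + 5 = 10.367
M − M_☉ = 10.367 − 4.83 = 5.537
L/L_☉ = 10^(−0.4 × 5.537) = 6.100×10^-3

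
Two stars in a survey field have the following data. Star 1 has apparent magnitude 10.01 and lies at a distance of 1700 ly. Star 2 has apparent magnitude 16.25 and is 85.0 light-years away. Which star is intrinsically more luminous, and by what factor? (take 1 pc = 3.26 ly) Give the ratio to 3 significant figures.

Star 1: d = 1700 ly / 3.26 = 521.5 pc
Star 1: M = m − 5 log₁₀ d + 5 = 10.01 − 5·2.7172 + 5 = 1.424
Star 2: d = 85.0 ly / 3.26 = 26.07 pc
Star 2: M = m − 5 log₁₀ d + 5 = 16.25 − 5·1.4162 + 5 = 14.169
ΔM = M_1 − M_2 = 1.424 − (14.169) = -12.745; smaller M is more luminous → Star 1.
L ratio = 10^(0.4 |ΔM|) = 10^5.098 = 125300

Star 1 is more luminous, by a factor of 125000.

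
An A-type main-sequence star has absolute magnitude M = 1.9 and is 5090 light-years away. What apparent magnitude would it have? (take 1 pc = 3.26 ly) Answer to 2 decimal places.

d = 5090 ly / 3.26 = 1561 pc
m = M + 5 log₁₀ d − 5 = 1.9 + 5·3.1935 − 5 = 12.868

m ≈ 12.87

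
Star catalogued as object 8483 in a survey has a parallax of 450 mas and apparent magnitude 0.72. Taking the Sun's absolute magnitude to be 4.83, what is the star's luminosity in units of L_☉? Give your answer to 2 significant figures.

d = 1/p = 1000/450 mas = 2.222 pc
M = m − 5 log₁₀ d + 5 = 0.72 − 5·0.3468 + 5 = 3.986
M − M_☉ = 3.986 − 4.83 = -0.844
L/L_☉ = 10^(−0.4 × -0.844) = 2.176

L/L_☉ ≈ 2.2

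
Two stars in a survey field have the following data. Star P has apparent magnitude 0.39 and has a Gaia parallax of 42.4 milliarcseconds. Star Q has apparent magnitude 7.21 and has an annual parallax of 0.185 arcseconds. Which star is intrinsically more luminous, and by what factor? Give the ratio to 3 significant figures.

Star P is more luminous, by a factor of 10200.

Star P: p = 42.4 mas = 0.0424″ → d = 1/p = 23.58 pc
Star P: M = m − 5 log₁₀ d + 5 = 0.39 − 5·1.3726 + 5 = -1.473
Star Q: d = 1/p = 1/0.185″ = 5.405 pc
Star Q: M = m − 5 log₁₀ d + 5 = 7.21 − 5·0.7328 + 5 = 8.546
ΔM = M_P − M_Q = -1.473 − (8.546) = -10.019; smaller M is more luminous → Star P.
L ratio = 10^(0.4 |ΔM|) = 10^4.008 = 10180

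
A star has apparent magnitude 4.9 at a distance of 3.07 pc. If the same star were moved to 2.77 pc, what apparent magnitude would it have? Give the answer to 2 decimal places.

Flux ∝ 1/d², so Δm = 5 log₁₀(d₂/d₁) = 5 log₁₀(2.77/3.07) = -0.223
m₂ = m₁ + Δm = 4.9 + (-0.223) = 4.677

m ≈ 4.68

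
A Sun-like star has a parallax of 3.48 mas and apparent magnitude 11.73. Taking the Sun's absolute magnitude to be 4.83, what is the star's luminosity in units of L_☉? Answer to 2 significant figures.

d = 1/p = 1000/3.48 mas = 287.4 pc
M = m − 5 log₁₀ d + 5 = 11.73 − 5·2.4584 + 5 = 4.438
M − M_☉ = 4.438 − 4.83 = -0.392
L/L_☉ = 10^(−0.4 × -0.392) = 1.435

L/L_☉ ≈ 1.4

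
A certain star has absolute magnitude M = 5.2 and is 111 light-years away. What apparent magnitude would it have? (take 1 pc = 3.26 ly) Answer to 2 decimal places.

m ≈ 7.86

d = 111 ly / 3.26 = 34.05 pc
m = M + 5 log₁₀ d − 5 = 5.2 + 5·1.5321 − 5 = 7.861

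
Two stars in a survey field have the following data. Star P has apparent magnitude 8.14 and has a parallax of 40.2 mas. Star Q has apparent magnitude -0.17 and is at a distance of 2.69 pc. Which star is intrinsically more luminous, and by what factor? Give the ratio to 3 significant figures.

Star P: p = 40.2 mas = 0.0402″ → d = 1/p = 24.88 pc
Star P: M = m − 5 log₁₀ d + 5 = 8.14 − 5·1.3958 + 5 = 6.161
Star Q: M = m − 5 log₁₀ d + 5 = -0.17 − 5·0.4298 + 5 = 2.681
ΔM = M_P − M_Q = 6.161 − (2.681) = 3.480; smaller M is more luminous → Star Q.
L ratio = 10^(0.4 |ΔM|) = 10^1.392 = 24.66

Star Q is more luminous, by a factor of 24.7.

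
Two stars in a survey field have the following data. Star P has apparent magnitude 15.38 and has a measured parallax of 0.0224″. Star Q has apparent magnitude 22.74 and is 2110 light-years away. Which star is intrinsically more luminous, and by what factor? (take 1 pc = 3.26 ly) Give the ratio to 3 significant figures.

Star P is more luminous, by a factor of 4.18.

Star P: d = 1/p = 1/0.0224″ = 44.64 pc
Star P: M = m − 5 log₁₀ d + 5 = 15.38 − 5·1.6498 + 5 = 12.131
Star Q: d = 2110 ly / 3.26 = 647.2 pc
Star Q: M = m − 5 log₁₀ d + 5 = 22.74 − 5·2.8111 + 5 = 13.685
ΔM = M_P − M_Q = 12.131 − (13.685) = -1.553; smaller M is more luminous → Star P.
L ratio = 10^(0.4 |ΔM|) = 10^0.621 = 4.182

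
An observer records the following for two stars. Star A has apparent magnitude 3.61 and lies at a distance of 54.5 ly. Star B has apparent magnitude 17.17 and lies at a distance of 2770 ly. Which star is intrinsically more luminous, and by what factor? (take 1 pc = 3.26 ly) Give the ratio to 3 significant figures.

Star A: d = 54.5 ly / 3.26 = 16.72 pc
Star A: M = m − 5 log₁₀ d + 5 = 3.61 − 5·1.2232 + 5 = 2.494
Star B: d = 2770 ly / 3.26 = 849.7 pc
Star B: M = m − 5 log₁₀ d + 5 = 17.17 − 5·2.9293 + 5 = 7.524
ΔM = M_A − M_B = 2.494 − (7.524) = -5.030; smaller M is more luminous → Star A.
L ratio = 10^(0.4 |ΔM|) = 10^2.012 = 102.8

Star A is more luminous, by a factor of 103.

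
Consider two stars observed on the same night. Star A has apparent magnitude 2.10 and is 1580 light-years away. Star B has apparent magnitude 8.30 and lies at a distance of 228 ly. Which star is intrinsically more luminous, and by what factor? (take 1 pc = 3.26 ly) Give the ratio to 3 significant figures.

Star A is more luminous, by a factor of 14500.

Star A: d = 1580 ly / 3.26 = 484.7 pc
Star A: M = m − 5 log₁₀ d + 5 = 2.10 − 5·2.6854 + 5 = -6.327
Star B: d = 228 ly / 3.26 = 69.94 pc
Star B: M = m − 5 log₁₀ d + 5 = 8.30 − 5·1.8447 + 5 = 4.076
ΔM = M_A − M_B = -6.327 − (4.076) = -10.404; smaller M is more luminous → Star A.
L ratio = 10^(0.4 |ΔM|) = 10^4.161 = 14500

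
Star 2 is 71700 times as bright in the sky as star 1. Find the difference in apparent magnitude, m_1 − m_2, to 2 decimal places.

m_1 − m_2 ≈ 12.14

Pogson: Δm = −2.5 log₁₀(ratio) = −2.5 log₁₀(71700) = −2.5 × 4.8555 = -12.139
Star 2 is brighter so has the smaller magnitude: m_1 − m_2 is positive.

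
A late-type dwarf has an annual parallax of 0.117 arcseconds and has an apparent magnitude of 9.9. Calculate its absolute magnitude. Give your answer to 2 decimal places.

d = 1/p = 1/0.117″ = 8.547 pc
5 log₁₀(d/10 pc) = 5 log₁₀(8.547) − 5 = -0.341
M = m − 5 log₁₀(d/10) = 9.9 + 0.341 = 10.241

M ≈ 10.24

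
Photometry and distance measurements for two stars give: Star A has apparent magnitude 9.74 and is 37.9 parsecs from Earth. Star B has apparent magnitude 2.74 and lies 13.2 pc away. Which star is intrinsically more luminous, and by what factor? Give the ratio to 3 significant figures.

Star B is more luminous, by a factor of 76.5.

Star A: M = m − 5 log₁₀ d + 5 = 9.74 − 5·1.5786 + 5 = 6.847
Star B: M = m − 5 log₁₀ d + 5 = 2.74 − 5·1.1206 + 5 = 2.137
ΔM = M_A − M_B = 6.847 − (2.137) = 4.710; smaller M is more luminous → Star B.
L ratio = 10^(0.4 |ΔM|) = 10^1.884 = 76.54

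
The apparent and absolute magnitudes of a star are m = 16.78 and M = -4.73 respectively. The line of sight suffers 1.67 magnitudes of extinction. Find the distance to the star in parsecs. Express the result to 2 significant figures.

d ≈ 93000 pc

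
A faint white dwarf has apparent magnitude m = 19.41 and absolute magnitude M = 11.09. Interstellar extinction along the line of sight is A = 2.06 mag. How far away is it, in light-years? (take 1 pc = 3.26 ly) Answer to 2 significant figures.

m − M = 5 log₁₀(d/10 pc) + A  ⇒  19.41 − (11.09) − 2.06 = 5 log₁₀(d/10)
6.260 = 5 log₁₀(d/10)
log₁₀ d = (m − M − A)/5 + 1 = 2.2520
d = 10^2.2520 = 178.6 pc
= 582.4 ly

d ≈ 580 ly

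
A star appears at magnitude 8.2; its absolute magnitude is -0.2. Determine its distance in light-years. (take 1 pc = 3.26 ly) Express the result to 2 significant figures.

d ≈ 1600 ly

Distance modulus: m − M = 8.2 − (-0.2) = 8.400
m − M = 5 log₁₀ d − 5
log₁₀ d = (m − M)/5 + 1 = 2.6800
d = 10^2.6800 = 478.6 pc
= 1560 ly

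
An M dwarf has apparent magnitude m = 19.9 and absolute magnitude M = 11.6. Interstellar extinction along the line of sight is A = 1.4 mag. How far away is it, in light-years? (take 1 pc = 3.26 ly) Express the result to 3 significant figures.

m − M = 5 log₁₀(d/10 pc) + A  ⇒  19.9 − (11.6) − 1.4 = 5 log₁₀(d/10)
6.900 = 5 log₁₀(d/10)
log₁₀ d = (m − M − A)/5 + 1 = 2.3800
d = 10^2.3800 = 239.9 pc
= 782.0 ly

d ≈ 782 ly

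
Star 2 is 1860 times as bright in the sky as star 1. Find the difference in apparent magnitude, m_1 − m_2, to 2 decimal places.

m_1 − m_2 ≈ 8.17

Pogson: Δm = −2.5 log₁₀(ratio) = −2.5 log₁₀(1860) = −2.5 × 3.2695 = -8.174
Star 2 is brighter so has the smaller magnitude: m_1 − m_2 is positive.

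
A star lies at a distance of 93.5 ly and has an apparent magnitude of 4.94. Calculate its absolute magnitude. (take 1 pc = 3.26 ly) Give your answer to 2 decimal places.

M ≈ 2.65

d = 93.5 ly / 3.26 = 28.68 pc
5 log₁₀(d/10 pc) = 5 log₁₀(28.68) − 5 = 2.288
M = m − 5 log₁₀(d/10) = 4.94 − 2.288 = 2.652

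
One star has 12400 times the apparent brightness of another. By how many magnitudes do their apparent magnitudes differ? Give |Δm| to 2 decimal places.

|Δm| ≈ 10.23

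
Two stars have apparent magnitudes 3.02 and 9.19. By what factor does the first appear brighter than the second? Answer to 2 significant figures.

290

Magnitude difference = -6.17
Flux ratio = 10^(−0.4 Δm) = 10^(−0.4 × -6.17) = 10^2.468 = 293.8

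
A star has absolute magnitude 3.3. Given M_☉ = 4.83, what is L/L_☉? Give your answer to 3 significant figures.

L/L_☉ ≈ 4.09

M − M_☉ = 3.3 − 4.83 = -1.530
L/L_☉ = 10^(−0.4 (M − M_☉)) = 10^0.612 = 4.093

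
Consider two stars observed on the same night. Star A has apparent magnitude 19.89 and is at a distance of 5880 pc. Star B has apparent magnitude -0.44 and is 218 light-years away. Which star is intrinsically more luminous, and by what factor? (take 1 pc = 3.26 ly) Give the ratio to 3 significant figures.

Star A: M = m − 5 log₁₀ d + 5 = 19.89 − 5·3.7694 + 5 = 6.043
Star B: d = 218 ly / 3.26 = 66.87 pc
Star B: M = m − 5 log₁₀ d + 5 = -0.44 − 5·1.8252 + 5 = -4.566
ΔM = M_A − M_B = 6.043 − (-4.566) = 10.609; smaller M is more luminous → Star B.
L ratio = 10^(0.4 |ΔM|) = 10^4.244 = 17530

Star B is more luminous, by a factor of 17500.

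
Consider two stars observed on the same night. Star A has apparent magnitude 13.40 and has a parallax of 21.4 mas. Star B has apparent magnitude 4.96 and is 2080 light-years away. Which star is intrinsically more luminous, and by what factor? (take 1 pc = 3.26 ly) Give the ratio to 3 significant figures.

Star B is more luminous, by a factor of 443000.

Star A: p = 21.4 mas = 0.0214″ → d = 1/p = 46.73 pc
Star A: M = m − 5 log₁₀ d + 5 = 13.40 − 5·1.6696 + 5 = 10.052
Star B: d = 2080 ly / 3.26 = 638.0 pc
Star B: M = m − 5 log₁₀ d + 5 = 4.96 − 5·2.8048 + 5 = -4.064
ΔM = M_A − M_B = 10.052 − (-4.064) = 14.116; smaller M is more luminous → Star B.
L ratio = 10^(0.4 |ΔM|) = 10^5.647 = 443100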